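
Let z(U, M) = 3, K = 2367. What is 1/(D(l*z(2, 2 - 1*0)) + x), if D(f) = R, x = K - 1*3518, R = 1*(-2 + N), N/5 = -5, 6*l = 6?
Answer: -1/1178 ≈ -0.00084890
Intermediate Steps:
l = 1 (l = (⅙)*6 = 1)
N = -25 (N = 5*(-5) = -25)
R = -27 (R = 1*(-2 - 25) = 1*(-27) = -27)
x = -1151 (x = 2367 - 1*3518 = 2367 - 3518 = -1151)
D(f) = -27
1/(D(l*z(2, 2 - 1*0)) + x) = 1/(-27 - 1151) = 1/(-1178) = -1/1178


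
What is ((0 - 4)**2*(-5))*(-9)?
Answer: 720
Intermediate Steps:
((0 - 4)**2*(-5))*(-9) = ((-4)**2*(-5))*(-9) = (16*(-5))*(-9) = -80*(-9) = 720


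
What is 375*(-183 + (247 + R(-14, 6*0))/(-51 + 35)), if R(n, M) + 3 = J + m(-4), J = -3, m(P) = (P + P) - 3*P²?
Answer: -1167375/16 ≈ -72961.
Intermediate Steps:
m(P) = -3*P² + 2*P (m(P) = 2*P - 3*P² = -3*P² + 2*P)
R(n, M) = -62 (R(n, M) = -3 + (-3 - 4*(2 - 3*(-4))) = -3 + (-3 - 4*(2 + 12)) = -3 + (-3 - 4*14) = -3 + (-3 - 56) = -3 - 59 = -62)
375*(-183 + (247 + R(-14, 6*0))/(-51 + 35)) = 375*(-183 + (247 - 62)/(-51 + 35)) = 375*(-183 + 185/(-16)) = 375*(-183 + 185*(-1/16)) = 375*(-183 - 185/16) = 375*(-3113/16) = -1167375/16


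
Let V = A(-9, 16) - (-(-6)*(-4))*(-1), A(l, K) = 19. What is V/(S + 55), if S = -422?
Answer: 5/367 ≈ 0.013624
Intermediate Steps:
V = -5 (V = 19 - (-(-6)*(-4))*(-1) = 19 - (-6*4)*(-1) = 19 - (-24)*(-1) = 19 - 1*24 = 19 - 24 = -5)
V/(S + 55) = -5/(-422 + 55) = -5/(-367) = -5*(-1/367) = 5/367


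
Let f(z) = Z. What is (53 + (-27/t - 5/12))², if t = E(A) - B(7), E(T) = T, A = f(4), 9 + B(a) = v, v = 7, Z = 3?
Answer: 8014561/3600 ≈ 2226.3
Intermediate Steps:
f(z) = 3
B(a) = -2 (B(a) = -9 + 7 = -2)
A = 3
t = 5 (t = 3 - 1*(-2) = 3 + 2 = 5)
(53 + (-27/t - 5/12))² = (53 + (-27/5 - 5/12))² = (53 - 349/60)² = (2831/60)² = 8014561/3600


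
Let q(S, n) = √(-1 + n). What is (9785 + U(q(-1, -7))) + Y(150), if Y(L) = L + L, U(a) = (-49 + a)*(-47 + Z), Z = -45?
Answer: 14593 - 184*I*√2 ≈ 14593.0 - 260.22*I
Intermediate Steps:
U(a) = 4508 - 92*a (U(a) = (-49 + a)*(-47 - 45) = (-49 + a)*(-92) = 4508 - 92*a)
Y(L) = 2*L
(9785 + U(q(-1, -7))) + Y(150) = (9785 + (4508 - 92*√(-1 - 7))) + 2*150 = (9785 + (4508 - 184*I*√2)) + 300 = (14293 - 184*I*√2) + 300 = 14593 - 184*I*√2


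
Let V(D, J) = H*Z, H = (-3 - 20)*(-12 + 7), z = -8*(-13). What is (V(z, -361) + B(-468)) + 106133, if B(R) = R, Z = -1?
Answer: 105550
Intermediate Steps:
z = 104
H = 115 (H = -23*(-5) = 115)
V(D, J) = -115 (V(D, J) = 115*(-1) = -115)
(V(z, -361) + B(-468)) + 106133 = (-115 - 468) + 106133 = -583 + 106133 = 105550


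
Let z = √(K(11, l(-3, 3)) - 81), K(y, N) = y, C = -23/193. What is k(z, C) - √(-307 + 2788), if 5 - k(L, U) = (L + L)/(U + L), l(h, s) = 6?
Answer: 7824935/2607959 - √2481 + 8878*I*√70/2607959 ≈ -46.809 + 0.028482*I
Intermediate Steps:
C = -23/193 (C = -23*1/193 = -23/193 ≈ -0.11917)
z = I*√70 (z = √(11 - 81) = √(-70) = I*√70 ≈ 8.3666*I)
k(L, U) = 5 - 2*L/(L + U) (k(L, U) = 5 - (L + L)/(U + L) = 5 - 2*L/(L + U))
k(z, C) - √(-307 + 2788) = (3*(I*√70) + 5*(-23/193))/(I*√70 - 23/193) - √(-307 + 2788) = (3*I*√70 - 115/193)/(-23/193 + I*√70) - √2481 = (-115/193 + 3*I*√70)/(-23/193 + I*√70) - √2481 = -√2481 + (-115/193 + 3*I*√70)/(-23/193 + I*√70)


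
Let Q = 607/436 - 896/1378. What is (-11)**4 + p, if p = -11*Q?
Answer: 4395763119/300404 ≈ 14633.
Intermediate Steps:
Q = 222895/300404 (Q = 607*(1/436) - 896*1/1378 = 607/436 - 448/689 = 222895/300404 ≈ 0.74198)
p = -2451845/300404 (p = -11*222895/300404 = -2451845/300404 ≈ -8.1618)
(-11)**4 + p = (-11)**4 - 2451845/300404 = 14641 - 2451845/300404 = 4395763119/300404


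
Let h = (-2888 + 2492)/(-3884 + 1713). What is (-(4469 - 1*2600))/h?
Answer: -1352533/132 ≈ -10246.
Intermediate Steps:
h = 396/2171 (h = -396/(-2171) = -396*(-1/2171) = 396/2171 ≈ 0.18240)
(-(4469 - 1*2600))/h = (-(4469 - 1*2600))/(396/2171) = -(4469 - 2600)*(2171/396) = -1*1869*(2171/396) = -1869*2171/396 = -1352533/132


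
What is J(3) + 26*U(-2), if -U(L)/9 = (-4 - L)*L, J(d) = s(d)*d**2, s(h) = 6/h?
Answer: -918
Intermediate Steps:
J(d) = 6*d (J(d) = (6/d)*d**2 = 6*d)
U(L) = -9*L*(-4 - L) (U(L) = -9*(-4 - L)*L = -9*L*(-4 - L))
J(3) + 26*U(-2) = 6*3 + 26*(9*(-2)*(4 - 2)) = 18 + 26*(9*(-2)*2) = 18 + 26*(-36) = 18 - 936 = -918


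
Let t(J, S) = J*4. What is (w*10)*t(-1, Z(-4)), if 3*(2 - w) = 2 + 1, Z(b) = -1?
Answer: -40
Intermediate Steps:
t(J, S) = 4*J
w = 1 (w = 2 - (2 + 1)/3 = 2 - 1/3*3 = 2 - 1 = 1)
(w*10)*t(-1, Z(-4)) = (1*10)*(4*(-1)) = 10*(-4) = -40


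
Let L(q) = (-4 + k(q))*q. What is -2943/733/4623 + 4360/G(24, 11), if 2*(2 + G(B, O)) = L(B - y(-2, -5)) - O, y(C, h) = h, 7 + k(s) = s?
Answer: 9849204793/572683371 ≈ 17.198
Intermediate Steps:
k(s) = -7 + s
L(q) = q*(-11 + q) (L(q) = (-4 + (-7 + q))*q = (-11 + q)*q = q*(-11 + q))
G(B, O) = -2 - O/2 + (-6 + B)*(5 + B)/2 (G(B, O) = -2 + ((B - 1*(-5))*(-11 + (B - 1*(-5))) - O)/2 = -2 + ((B + 5)*(-11 + (B + 5)) - O)/2 = -2 + ((5 + B)*(-11 + (5 + B)) - O)/2 = -2 + ((5 + B)*(-6 + B) - O)/2 = -2 + ((-6 + B)*(5 + B) - O)/2 = -2 + (-O + (-6 + B)*(5 + B))/2 = -2 + (-O/2 + (-6 + B)*(5 + B)/2) = -2 - O/2 + (-6 + B)*(5 + B)/2)
-2943/733/4623 + 4360/G(24, 11) = -2943/733/4623 + 4360/(-17 + (½)*24² - ½*24 - ½*11) = -2943*1/733*(1/4623) + 4360/(-17 + (½)*576 - 12 - 11/2) = -2943/733*1/4623 + 4360/(-17 + 288 - 12 - 11/2) = -981/1129553 + 4360/(507/2) = -981/1129553 + 4360*(2/507) = -981/1129553 + 8720/507 = 9849204793/572683371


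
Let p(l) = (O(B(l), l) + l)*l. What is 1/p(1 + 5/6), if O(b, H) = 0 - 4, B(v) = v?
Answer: -36/143 ≈ -0.25175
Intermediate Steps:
O(b, H) = -4
p(l) = l*(-4 + l) (p(l) = (-4 + l)*l = l*(-4 + l))
1/p(1 + 5/6) = 1/((1 + 5/6)*(-4 + (1 + 5/6))) = 1/((1 + 5*(⅙))*(-4 + (1 + 5*(⅙)))) = 1/((1 + ⅚)*(-4 + (1 + ⅚))) = 1/(11*(-4 + 11/6)/6) = 1/((11/6)*(-13/6)) = 1/(-143/36) = -36/143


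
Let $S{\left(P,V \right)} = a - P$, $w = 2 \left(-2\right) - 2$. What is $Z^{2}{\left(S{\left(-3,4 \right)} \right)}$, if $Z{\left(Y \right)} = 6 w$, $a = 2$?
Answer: $1296$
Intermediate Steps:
$w = -6$ ($w = -4 - 2 = -6$)
$S{\left(P,V \right)} = 2 - P$
$Z{\left(Y \right)} = -36$ ($Z{\left(Y \right)} = 6 \left(-6\right) = -36$)
$Z^{2}{\left(S{\left(-3,4 \right)} \right)} = \left(-36\right)^{2} = 1296$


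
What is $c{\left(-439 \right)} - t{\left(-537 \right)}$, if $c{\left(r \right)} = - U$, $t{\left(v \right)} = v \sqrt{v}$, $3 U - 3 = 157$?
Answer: $- \frac{160}{3} + 537 i \sqrt{537} \approx -53.333 + 12444.0 i$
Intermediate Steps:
$U = \frac{160}{3}$ ($U = 1 + \frac{1}{3} \cdot 157 = 1 + \frac{157}{3} = \frac{160}{3} \approx 53.333$)
$t{\left(v \right)} = v^{\frac{3}{2}}$
$c{\left(r \right)} = - \frac{160}{3}$ ($c{\left(r \right)} = \left(-1\right) \frac{160}{3} = - \frac{160}{3}$)
$c{\left(-439 \right)} - t{\left(-537 \right)} = - \frac{160}{3} - \left(-537\right)^{\frac{3}{2}} = - \frac{160}{3} - - 537 i \sqrt{537} = - \frac{160}{3} + 537 i \sqrt{537}$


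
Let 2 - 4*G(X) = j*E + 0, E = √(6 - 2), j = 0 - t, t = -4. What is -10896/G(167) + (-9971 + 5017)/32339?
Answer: 234905542/32339 ≈ 7263.8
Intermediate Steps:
j = 4 (j = 0 - 1*(-4) = 0 + 4 = 4)
E = 2 (E = √4 = 2)
G(X) = -3/2 (G(X) = ½ - (4*2 + 0)/4 = ½ - (8 + 0)/4 = ½ - ¼*8 = ½ - 2 = -3/2)
-10896/G(167) + (-9971 + 5017)/32339 = -10896/(-3/2) + (-9971 + 5017)/32339 = -10896*(-⅔) - 4954*1/32339 = 7264 - 4954/32339 = 234905542/32339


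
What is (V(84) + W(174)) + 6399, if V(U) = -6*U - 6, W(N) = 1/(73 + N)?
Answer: 1454584/247 ≈ 5889.0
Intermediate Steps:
V(U) = -6 - 6*U
(V(84) + W(174)) + 6399 = ((-6 - 6*84) + 1/(73 + 174)) + 6399 = ((-6 - 504) + 1/247) + 6399 = (-510 + 1/247) + 6399 = -125969/247 + 6399 = 1454584/247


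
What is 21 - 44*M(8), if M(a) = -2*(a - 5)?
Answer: 285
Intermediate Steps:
M(a) = 10 - 2*a (M(a) = -2*(-5 + a) = 10 - 2*a)
21 - 44*M(8) = 21 - 44*(10 - 2*8) = 21 - 44*(10 - 16) = 21 - 44*(-6) = 21 + 264 = 285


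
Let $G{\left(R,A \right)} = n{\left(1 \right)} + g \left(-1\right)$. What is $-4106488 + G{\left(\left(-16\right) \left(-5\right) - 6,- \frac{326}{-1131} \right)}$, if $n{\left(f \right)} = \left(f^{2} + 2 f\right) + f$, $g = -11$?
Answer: $-4106473$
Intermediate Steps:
$n{\left(f \right)} = f^{2} + 3 f$
$G{\left(R,A \right)} = 15$ ($G{\left(R,A \right)} = 1 \left(3 + 1\right) - -11 = 1 \cdot 4 + 11 = 4 + 11 = 15$)
$-4106488 + G{\left(\left(-16\right) \left(-5\right) - 6,- \frac{326}{-1131} \right)} = -4106488 + 15 = -4106473$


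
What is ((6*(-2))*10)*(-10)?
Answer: 1200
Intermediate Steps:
((6*(-2))*10)*(-10) = -12*10*(-10) = -120*(-10) = 1200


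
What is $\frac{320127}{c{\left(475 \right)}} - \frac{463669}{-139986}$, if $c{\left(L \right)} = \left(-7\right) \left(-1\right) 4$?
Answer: $\frac{3201877211}{279972} \approx 11436.0$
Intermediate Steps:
$c{\left(L \right)} = 28$ ($c{\left(L \right)} = 7 \cdot 4 = 28$)
$\frac{320127}{c{\left(475 \right)}} - \frac{463669}{-139986} = \frac{320127}{28} - \frac{463669}{-139986} = 320127 \cdot \frac{1}{28} - - \frac{463669}{139986} = \frac{320127}{28} + \frac{463669}{139986} = \frac{3201877211}{279972}$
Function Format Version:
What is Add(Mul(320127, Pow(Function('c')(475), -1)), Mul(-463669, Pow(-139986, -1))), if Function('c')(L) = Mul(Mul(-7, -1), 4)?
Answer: Rational(3201877211, 279972) ≈ 11436.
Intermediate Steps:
Function('c')(L) = 28 (Function('c')(L) = Mul(7, 4) = 28)
Add(Mul(320127, Pow(Function('c')(475), -1)), Mul(-463669, Pow(-139986, -1))) = Add(Mul(320127, Pow(28, -1)), Mul(-463669, Pow(-139986, -1))) = Add(Mul(320127, Rational(1, 28)), Mul(-463669, Rational(-1, 139986))) = Add(Rational(320127, 28), Rational(463669, 139986)) = Rational(3201877211, 279972)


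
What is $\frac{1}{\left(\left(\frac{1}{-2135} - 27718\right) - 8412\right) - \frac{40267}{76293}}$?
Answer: $- \frac{23269365}{840734449784} \approx -2.7677 \cdot 10^{-5}$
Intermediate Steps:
$\frac{1}{\left(\left(\frac{1}{-2135} - 27718\right) - 8412\right) - \frac{40267}{76293}} = \frac{1}{\left(\left(- \frac{1}{2135} - 27718\right) - 8412\right) - \frac{40267}{76293}} = \frac{1}{\left(- \frac{59177931}{2135} - 8412\right) - \frac{40267}{76293}} = \frac{1}{- \frac{77137551}{2135} - \frac{40267}{76293}} = \frac{1}{- \frac{840734449784}{23269365}} = - \frac{23269365}{840734449784}$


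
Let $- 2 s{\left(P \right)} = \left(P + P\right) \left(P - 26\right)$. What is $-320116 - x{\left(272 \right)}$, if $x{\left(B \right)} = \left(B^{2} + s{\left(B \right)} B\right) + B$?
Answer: $17805692$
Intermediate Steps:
$s{\left(P \right)} = - P \left(-26 + P\right)$ ($s{\left(P \right)} = - \frac{\left(P + P\right) \left(P - 26\right)}{2} = - \frac{2 P \left(P - 26\right)}{2} = - \frac{2 P \left(-26 + P\right)}{2} = - P \left(-26 + P\right)$)
$x{\left(B \right)} = B + B^{2} + B^{2} \left(26 - B\right)$ ($x{\left(B \right)} = \left(B^{2} + B \left(26 - B\right) B\right) + B = \left(B^{2} + B^{2} \left(26 - B\right)\right) + B = B + B^{2} + B^{2} \left(26 - B\right)$)
$-320116 - x{\left(272 \right)} = -320116 - 272 \left(1 + 272 - 272 \left(-26 + 272\right)\right) = -320116 - 272 \left(1 + 272 - 272 \cdot 246\right) = -320116 - 272 \left(1 + 272 - 66912\right) = -320116 - 272 \left(-66639\right) = -320116 - -18125808 = -320116 + 18125808 = 17805692$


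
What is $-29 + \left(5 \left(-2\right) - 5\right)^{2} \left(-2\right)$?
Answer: $-479$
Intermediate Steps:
$-29 + \left(5 \left(-2\right) - 5\right)^{2} \left(-2\right) = -29 + \left(-10 - 5\right)^{2} \left(-2\right) = -29 + \left(-15\right)^{2} \left(-2\right) = -29 + 225 \left(-2\right) = -29 - 450 = -479$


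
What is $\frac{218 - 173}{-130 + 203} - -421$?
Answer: $\frac{30778}{73} \approx 421.62$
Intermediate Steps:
$\frac{218 - 173}{-130 + 203} - -421 = \frac{45}{73} + 421 = \frac{30778}{73}$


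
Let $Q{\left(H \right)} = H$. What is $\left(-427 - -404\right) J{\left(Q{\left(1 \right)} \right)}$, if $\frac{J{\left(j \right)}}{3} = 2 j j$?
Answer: $-138$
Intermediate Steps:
$J{\left(j \right)} = 6 j^{2}$ ($J{\left(j \right)} = 3 \cdot 2 j j = 3 \cdot 2 j^{2} = 6 j^{2}$)
$\left(-427 - -404\right) J{\left(Q{\left(1 \right)} \right)} = \left(-427 - -404\right) 6 \cdot 1^{2} = \left(-427 + 404\right) 6 \cdot 1 = \left(-23\right) 6 = -138$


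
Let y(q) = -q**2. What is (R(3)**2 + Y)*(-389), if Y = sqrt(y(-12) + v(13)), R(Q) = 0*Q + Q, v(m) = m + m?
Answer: -3501 - 389*I*sqrt(118) ≈ -3501.0 - 4225.6*I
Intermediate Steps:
v(m) = 2*m
R(Q) = Q (R(Q) = 0 + Q = Q)
Y = I*sqrt(118) (Y = sqrt(-1*(-12)**2 + 2*13) = sqrt(-1*144 + 26) = sqrt(-144 + 26) = sqrt(-118) = I*sqrt(118) ≈ 10.863*I)
(R(3)**2 + Y)*(-389) = (3**2 + I*sqrt(118))*(-389) = (9 + I*sqrt(118))*(-389) = -3501 - 389*I*sqrt(118)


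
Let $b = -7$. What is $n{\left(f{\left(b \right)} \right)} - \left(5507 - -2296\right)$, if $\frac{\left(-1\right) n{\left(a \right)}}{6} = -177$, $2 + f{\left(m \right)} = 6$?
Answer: $-6741$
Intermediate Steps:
$f{\left(m \right)} = 4$ ($f{\left(m \right)} = -2 + 6 = 4$)
$n{\left(a \right)} = 1062$ ($n{\left(a \right)} = \left(-6\right) \left(-177\right) = 1062$)
$n{\left(f{\left(b \right)} \right)} - \left(5507 - -2296\right) = 1062 - \left(5507 - -2296\right) = 1062 - \left(5507 + 2296\right) = 1062 - 7803 = -6741$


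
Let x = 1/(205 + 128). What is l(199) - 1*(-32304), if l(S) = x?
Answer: 10757233/333 ≈ 32304.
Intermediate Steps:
x = 1/333 ≈ 0.0030030
l(S) = 1/333
l(199) - 1*(-32304) = 1/333 - 1*(-32304) = 1/333 + 32304 = 10757233/333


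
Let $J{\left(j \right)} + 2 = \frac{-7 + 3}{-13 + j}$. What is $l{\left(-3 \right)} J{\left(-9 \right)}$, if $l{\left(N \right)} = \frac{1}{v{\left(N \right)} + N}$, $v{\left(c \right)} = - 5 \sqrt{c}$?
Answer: $\frac{5}{77} - \frac{25 i \sqrt{3}}{231} \approx 0.064935 - 0.18745 i$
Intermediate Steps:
$J{\left(j \right)} = -2 - \frac{4}{-13 + j}$ ($J{\left(j \right)} = -2 + \frac{-7 + 3}{-13 + j} = -2 - \frac{4}{-13 + j}$)
$l{\left(N \right)} = \frac{1}{N - 5 \sqrt{N}}$ ($l{\left(N \right)} = \frac{1}{- 5 \sqrt{N} + N} = \frac{1}{N - 5 \sqrt{N}}$)
$l{\left(-3 \right)} J{\left(-9 \right)} = \frac{2 \frac{1}{-13 - 9} \left(11 - -9\right)}{-3 - 5 \sqrt{-3}} = \frac{2 \frac{1}{-22} \left(11 + 9\right)}{-3 - 5 i \sqrt{3}} = \frac{2 \left(- \frac{1}{22}\right) 20}{-3 - 5 i \sqrt{3}} = \frac{1}{-3 - 5 i \sqrt{3}} \left(- \frac{20}{11}\right) = - \frac{20}{11 \left(-3 - 5 i \sqrt{3}\right)}$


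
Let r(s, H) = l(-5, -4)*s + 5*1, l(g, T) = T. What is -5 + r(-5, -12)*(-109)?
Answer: -2730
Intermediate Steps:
r(s, H) = 5 - 4*s (r(s, H) = -4*s + 5*1 = -4*s + 5 = 5 - 4*s)
-5 + r(-5, -12)*(-109) = -5 + (5 - 4*(-5))*(-109) = -5 + (5 + 20)*(-109) = -5 + 25*(-109) = -5 - 2725 = -2730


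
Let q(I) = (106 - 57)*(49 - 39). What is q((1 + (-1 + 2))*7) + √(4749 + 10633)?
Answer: 490 + √15382 ≈ 614.02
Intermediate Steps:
q(I) = 490 (q(I) = 49*10 = 490)
q((1 + (-1 + 2))*7) + √(4749 + 10633) = 490 + √(4749 + 10633) = 490 + √15382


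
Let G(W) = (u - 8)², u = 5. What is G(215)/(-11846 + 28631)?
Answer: 1/1865 ≈ 0.00053619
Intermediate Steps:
G(W) = 9 (G(W) = (5 - 8)² = (-3)² = 9)
G(215)/(-11846 + 28631) = 9/(-11846 + 28631) = 9/16785 = 9*(1/16785) = 1/1865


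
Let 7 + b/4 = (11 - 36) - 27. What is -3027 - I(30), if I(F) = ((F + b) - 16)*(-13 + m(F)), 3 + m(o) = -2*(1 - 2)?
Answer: -6135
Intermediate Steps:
b = -236 (b = -28 + 4*((11 - 36) - 27) = -28 + 4*(-25 - 27) = -28 + 4*(-52) = -28 - 208 = -236)
m(o) = -1 (m(o) = -3 - 2*(1 - 2) = -3 - 2*(-1) = -3 + 2 = -1)
I(F) = 3528 - 14*F (I(F) = ((F - 236) - 16)*(-13 - 1) = ((-236 + F) - 16)*(-14) = (-252 + F)*(-14) = 3528 - 14*F)
-3027 - I(30) = -3027 - (3528 - 14*30) = -3027 - (3528 - 420) = -3027 - 1*3108 = -3027 - 3108 = -6135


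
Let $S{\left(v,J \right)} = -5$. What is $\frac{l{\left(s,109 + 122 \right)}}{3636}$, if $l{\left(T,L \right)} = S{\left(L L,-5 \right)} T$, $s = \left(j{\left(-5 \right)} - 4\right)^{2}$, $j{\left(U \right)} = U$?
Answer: $- \frac{45}{404} \approx -0.11139$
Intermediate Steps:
$s = 81$ ($s = \left(-5 - 4\right)^{2} = \left(-9\right)^{2} = 81$)
$l{\left(T,L \right)} = - 5 T$
$\frac{l{\left(s,109 + 122 \right)}}{3636} = \frac{\left(-5\right) 81}{3636} = \left(-405\right) \frac{1}{3636} = - \frac{45}{404}$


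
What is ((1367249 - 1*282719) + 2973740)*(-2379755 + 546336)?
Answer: -7440509325130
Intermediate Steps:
((1367249 - 1*282719) + 2973740)*(-2379755 + 546336) = ((1367249 - 282719) + 2973740)*(-1833419) = (1084530 + 2973740)*(-1833419) = 4058270*(-1833419) = -7440509325130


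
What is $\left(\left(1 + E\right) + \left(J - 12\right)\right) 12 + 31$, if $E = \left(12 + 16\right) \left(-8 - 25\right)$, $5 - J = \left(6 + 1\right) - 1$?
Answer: $-11201$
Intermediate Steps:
$J = -1$ ($J = 5 - \left(\left(6 + 1\right) - 1\right) = 5 - \left(7 - 1\right) = 5 - 6 = -1$)
$E = -924$ ($E = 28 \left(-33\right) = -924$)
$\left(\left(1 + E\right) + \left(J - 12\right)\right) 12 + 31 = \left(\left(1 - 924\right) - 13\right) 12 + 31 = \left(-923 - 13\right) 12 + 31 = \left(-936\right) 12 + 31 = -11232 + 31 = -11201$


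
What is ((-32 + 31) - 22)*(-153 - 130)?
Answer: 6509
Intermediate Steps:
((-32 + 31) - 22)*(-153 - 130) = (-1 - 22)*(-283) = -23*(-283) = 6509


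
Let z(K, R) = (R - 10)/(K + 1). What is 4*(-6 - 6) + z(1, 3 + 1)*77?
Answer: -279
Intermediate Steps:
z(K, R) = (-10 + R)/(1 + K)
4*(-6 - 6) + z(1, 3 + 1)*77 = 4*(-6 - 6) + ((-10 + (3 + 1))/(1 + 1))*77 = 4*(-12) + ((-10 + 4)/2)*77 = -48 + ((½)*(-6))*77 = -48 - 3*77 = -48 - 231 = -279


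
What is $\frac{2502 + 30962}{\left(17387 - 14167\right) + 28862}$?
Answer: $\frac{16732}{16041} \approx 1.0431$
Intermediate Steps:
$\frac{2502 + 30962}{\left(17387 - 14167\right) + 28862} = \frac{33464}{\left(17387 - 14167\right) + 28862} = \frac{33464}{3220 + 28862} = \frac{33464}{32082} = 33464 \cdot \frac{1}{32082} = \frac{16732}{16041}$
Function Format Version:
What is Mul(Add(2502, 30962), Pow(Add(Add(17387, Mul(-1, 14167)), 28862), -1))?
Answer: Rational(16732, 16041) ≈ 1.0431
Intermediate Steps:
Mul(Add(2502, 30962), Pow(Add(Add(17387, Mul(-1, 14167)), 28862), -1)) = Mul(33464, Pow(Add(Add(17387, -14167), 28862), -1)) = Mul(33464, Pow(Add(3220, 28862), -1)) = Mul(33464, Pow(32082, -1)) = Mul(33464, Rational(1, 32082)) = Rational(16732, 16041)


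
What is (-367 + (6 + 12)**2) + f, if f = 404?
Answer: 361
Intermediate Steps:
(-367 + (6 + 12)**2) + f = (-367 + (6 + 12)**2) + 404 = (-367 + 18**2) + 404 = (-367 + 324) + 404 = -43 + 404 = 361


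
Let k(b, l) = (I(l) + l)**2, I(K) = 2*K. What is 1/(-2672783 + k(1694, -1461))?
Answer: 1/16537906 ≈ 6.0467e-8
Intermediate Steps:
k(b, l) = 9*l**2 (k(b, l) = (2*l + l)**2 = (3*l)**2 = 9*l**2)
1/(-2672783 + k(1694, -1461)) = 1/(-2672783 + 9*(-1461)**2) = 1/(-2672783 + 9*2134521) = 1/(-2672783 + 19210689) = 1/16537906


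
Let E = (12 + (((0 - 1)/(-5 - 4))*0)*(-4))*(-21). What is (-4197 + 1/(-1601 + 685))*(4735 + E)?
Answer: -17234682799/916 ≈ -1.8815e+7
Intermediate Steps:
E = -252 (E = (12 + (-1/(-9)*0)*(-4))*(-21) = (12 + (-1*(-⅑)*0)*(-4))*(-21) = (12 + ((⅑)*0)*(-4))*(-21) = (12 + 0*(-4))*(-21) = (12 + 0)*(-21) = 12*(-21) = -252)
(-4197 + 1/(-1601 + 685))*(4735 + E) = (-4197 + 1/(-1601 + 685))*(4735 - 252) = (-4197 + 1/(-916))*4483 = (-4197 - 1/916)*4483 = -3844453/916*4483 = -17234682799/916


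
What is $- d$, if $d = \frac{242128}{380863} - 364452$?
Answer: $\frac{138806039948}{380863} \approx 3.6445 \cdot 10^{5}$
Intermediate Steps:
$d = - \frac{138806039948}{380863}$ ($d = 242128 \cdot \frac{1}{380863} - 364452 = \frac{242128}{380863} - 364452 = - \frac{138806039948}{380863} \approx -3.6445 \cdot 10^{5}$)
$- d = \left(-1\right) \left(- \frac{138806039948}{380863}\right) = \frac{138806039948}{380863}$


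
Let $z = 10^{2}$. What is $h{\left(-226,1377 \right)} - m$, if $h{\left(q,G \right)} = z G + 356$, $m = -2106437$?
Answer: $2244493$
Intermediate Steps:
$z = 100$
$h{\left(q,G \right)} = 356 + 100 G$ ($h{\left(q,G \right)} = 100 G + 356 = 356 + 100 G$)
$h{\left(-226,1377 \right)} - m = \left(356 + 100 \cdot 1377\right) - -2106437 = \left(356 + 137700\right) + 2106437 = 138056 + 2106437 = 2244493$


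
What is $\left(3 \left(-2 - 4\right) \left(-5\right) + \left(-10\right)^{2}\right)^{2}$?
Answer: $36100$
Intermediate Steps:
$\left(3 \left(-2 - 4\right) \left(-5\right) + \left(-10\right)^{2}\right)^{2} = \left(3 \left(-6\right) \left(-5\right) + 100\right)^{2} = \left(\left(-18\right) \left(-5\right) + 100\right)^{2} = \left(90 + 100\right)^{2} = 190^{2} = 36100$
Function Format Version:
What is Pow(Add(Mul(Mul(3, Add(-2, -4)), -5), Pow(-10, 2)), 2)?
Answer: 36100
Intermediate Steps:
Pow(Add(Mul(Mul(3, Add(-2, -4)), -5), Pow(-10, 2)), 2) = Pow(Add(Mul(Mul(3, -6), -5), 100), 2) = Pow(Add(Mul(-18, -5), 100), 2) = Pow(Add(90, 100), 2) = Pow(190, 2) = 36100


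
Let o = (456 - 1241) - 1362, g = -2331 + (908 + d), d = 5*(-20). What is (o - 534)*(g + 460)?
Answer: 2849903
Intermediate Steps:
d = -100
g = -1523 (g = -2331 + (908 - 100) = -2331 + 808 = -1523)
o = -2147 (o = -785 - 1362 = -2147)
(o - 534)*(g + 460) = (-2147 - 534)*(-1523 + 460) = -2681*(-1063) = 2849903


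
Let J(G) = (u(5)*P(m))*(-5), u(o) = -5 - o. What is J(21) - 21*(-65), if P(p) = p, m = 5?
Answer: 1615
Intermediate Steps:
J(G) = 250 (J(G) = ((-5 - 1*5)*5)*(-5) = ((-5 - 5)*5)*(-5) = -10*5*(-5) = -50*(-5) = 250)
J(21) - 21*(-65) = 250 - 21*(-65) = 250 + 1365 = 1615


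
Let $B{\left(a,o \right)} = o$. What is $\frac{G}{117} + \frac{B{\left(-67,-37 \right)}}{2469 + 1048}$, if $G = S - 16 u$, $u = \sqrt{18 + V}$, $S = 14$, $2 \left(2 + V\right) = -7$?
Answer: $\frac{44909}{411489} - \frac{40 \sqrt{2}}{117} \approx -0.37435$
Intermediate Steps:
$V = - \frac{11}{2}$ ($V = -2 + \frac{1}{2} \left(-7\right) = -2 - \frac{7}{2} = - \frac{11}{2} \approx -5.5$)
$u = \frac{5 \sqrt{2}}{2}$ ($u = \sqrt{18 - \frac{11}{2}} = \sqrt{\frac{25}{2}} = \frac{5 \sqrt{2}}{2} \approx 3.5355$)
$G = 14 - 40 \sqrt{2}$ ($G = 14 - 16 \frac{5 \sqrt{2}}{2} = 14 - 40 \sqrt{2} \approx -42.569$)
$\frac{G}{117} + \frac{B{\left(-67,-37 \right)}}{2469 + 1048} = \frac{14 - 40 \sqrt{2}}{117} - \frac{37}{2469 + 1048} = \left(14 - 40 \sqrt{2}\right) \frac{1}{117} - \frac{37}{3517} = \left(\frac{14}{117} - \frac{40 \sqrt{2}}{117}\right) - \frac{37}{3517} = \frac{44909}{411489} - \frac{40 \sqrt{2}}{117}$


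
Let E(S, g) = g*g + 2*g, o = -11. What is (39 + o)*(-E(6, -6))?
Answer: -672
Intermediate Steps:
E(S, g) = g**2 + 2*g
(39 + o)*(-E(6, -6)) = (39 - 11)*(-(-6)*(2 - 6)) = 28*(-(-6)*(-4)) = 28*(-1*24) = 28*(-24) = -672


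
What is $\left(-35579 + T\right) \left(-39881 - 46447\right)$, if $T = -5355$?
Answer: $3533750352$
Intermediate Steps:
$\left(-35579 + T\right) \left(-39881 - 46447\right) = \left(-35579 - 5355\right) \left(-39881 - 46447\right) = \left(-40934\right) \left(-86328\right) = 3533750352$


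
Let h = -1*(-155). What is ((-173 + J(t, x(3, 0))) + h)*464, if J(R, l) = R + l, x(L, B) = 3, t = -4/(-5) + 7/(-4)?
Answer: -37004/5 ≈ -7400.8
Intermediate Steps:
h = 155
t = -19/20 (t = -4*(-⅕) + 7*(-¼) = ⅘ - 7/4 = -19/20 ≈ -0.95000)
((-173 + J(t, x(3, 0))) + h)*464 = ((-173 + (-19/20 + 3)) + 155)*464 = ((-173 + 41/20) + 155)*464 = (-3419/20 + 155)*464 = -319/20*464 = -37004/5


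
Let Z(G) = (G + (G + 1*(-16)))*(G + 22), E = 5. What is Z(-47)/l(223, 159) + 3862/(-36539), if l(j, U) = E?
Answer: 20092588/36539 ≈ 549.89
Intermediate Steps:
Z(G) = (-16 + 2*G)*(22 + G) (Z(G) = (G + (G - 16))*(22 + G) = (G + (-16 + G))*(22 + G) = (-16 + 2*G)*(22 + G))
l(j, U) = 5
Z(-47)/l(223, 159) + 3862/(-36539) = (-352 + 2*(-47)**2 + 28*(-47))/5 + 3862/(-36539) = (-352 + 2*2209 - 1316)*(1/5) + 3862*(-1/36539) = (-352 + 4418 - 1316)*(1/5) - 3862/36539 = 2750*(1/5) - 3862/36539 = 550 - 3862/36539 = 20092588/36539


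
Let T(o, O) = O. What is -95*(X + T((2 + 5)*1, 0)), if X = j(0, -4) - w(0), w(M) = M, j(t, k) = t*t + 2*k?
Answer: 760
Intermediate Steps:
j(t, k) = t² + 2*k
X = -8 (X = (0² + 2*(-4)) - 1*0 = (0 - 8) + 0 = -8 + 0 = -8)
-95*(X + T((2 + 5)*1, 0)) = -95*(-8 + 0) = -95*(-8) = 760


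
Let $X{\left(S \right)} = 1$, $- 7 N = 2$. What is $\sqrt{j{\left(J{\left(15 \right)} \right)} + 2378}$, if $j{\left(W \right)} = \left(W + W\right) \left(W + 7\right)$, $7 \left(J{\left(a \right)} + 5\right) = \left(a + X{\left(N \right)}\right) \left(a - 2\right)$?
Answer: $\frac{\sqrt{193334}}{7} \approx 62.814$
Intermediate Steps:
$N = - \frac{2}{7}$ ($N = \left(- \frac{1}{7}\right) 2 = - \frac{2}{7} \approx -0.28571$)
$J{\left(a \right)} = -5 + \frac{\left(1 + a\right) \left(-2 + a\right)}{7}$ ($J{\left(a \right)} = -5 + \frac{\left(a + 1\right) \left(a - 2\right)}{7} = -5 + \frac{\left(1 + a\right) \left(-2 + a\right)}{7}$)
$j{\left(W \right)} = 2 W \left(7 + W\right)$
$\sqrt{j{\left(J{\left(15 \right)} \right)} + 2378} = \sqrt{2 \left(- \frac{37}{7} - \frac{15}{7} + \frac{15^{2}}{7}\right) \left(7 - \left(\frac{52}{7} - \frac{225}{7}\right)\right) + 2378} = \sqrt{2 \left(- \frac{37}{7} - \frac{15}{7} + \frac{1}{7} \cdot 225\right) \left(7 - - \frac{173}{7}\right) + 2378} = \sqrt{2 \left(- \frac{37}{7} - \frac{15}{7} + \frac{225}{7}\right) \left(7 - - \frac{173}{7}\right) + 2378} = \sqrt{2 \cdot \frac{173}{7} \left(7 + \frac{173}{7}\right) + 2378} = \sqrt{2 \cdot \frac{173}{7} \cdot \frac{222}{7} + 2378} = \sqrt{\frac{76812}{49} + 2378} = \sqrt{\frac{193334}{49}} = \frac{\sqrt{193334}}{7}$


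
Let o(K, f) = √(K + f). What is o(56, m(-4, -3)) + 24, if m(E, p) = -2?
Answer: 24 + 3*√6 ≈ 31.348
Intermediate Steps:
o(56, m(-4, -3)) + 24 = √(56 - 2) + 24 = √54 + 24 = 3*√6 + 24 = 24 + 3*√6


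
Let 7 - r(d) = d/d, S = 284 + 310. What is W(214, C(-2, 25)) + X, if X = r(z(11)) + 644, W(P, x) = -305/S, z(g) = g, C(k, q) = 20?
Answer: 385795/594 ≈ 649.49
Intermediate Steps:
S = 594
r(d) = 6 (r(d) = 7 - d/d = 7 - 1*1 = 7 - 1 = 6)
W(P, x) = -305/594
X = 650 (X = 6 + 644 = 650)
W(214, C(-2, 25)) + X = -305/594 + 650 = 385795/594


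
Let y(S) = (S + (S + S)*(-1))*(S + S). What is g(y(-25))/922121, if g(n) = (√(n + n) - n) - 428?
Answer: 822/922121 + 50*I/922121 ≈ 0.00089142 + 5.4223e-5*I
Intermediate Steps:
y(S) = -2*S² (y(S) = (S + (2*S)*(-1))*(2*S) = (S - 2*S)*(2*S) = (-S)*(2*S) = -2*S²)
g(n) = -428 - n + √2*√n (g(n) = (√(2*n) - n) - 428 = (√2*√n - n) - 428 = (-n + √2*√n) - 428 = -428 - n + √2*√n)
g(y(-25))/922121 = (-428 - (-2)*(-25)² + √2*√(-2*(-25)²))/922121 = (-428 - (-2)*625 + √2*√(-2*625))*(1/922121) = (-428 - 1*(-1250) + √2*√(-1250))*(1/922121) = (-428 + 1250 + √2*(25*I*√2))*(1/922121) = (-428 + 1250 + 50*I)*(1/922121) = (822 + 50*I)*(1/922121) = 822/922121 + 50*I/922121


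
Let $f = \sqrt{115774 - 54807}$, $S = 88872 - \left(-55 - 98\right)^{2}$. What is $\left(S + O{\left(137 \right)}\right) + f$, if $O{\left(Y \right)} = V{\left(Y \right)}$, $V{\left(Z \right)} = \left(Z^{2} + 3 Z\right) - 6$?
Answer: $84637 + \sqrt{60967} \approx 84884.0$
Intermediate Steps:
$V{\left(Z \right)} = -6 + Z^{2} + 3 Z$
$O{\left(Y \right)} = -6 + Y^{2} + 3 Y$
$S = 65463$ ($S = 88872 - \left(-153\right)^{2} = 88872 - 23409 = 65463$)
$f = \sqrt{60967} \approx 246.92$
$\left(S + O{\left(137 \right)}\right) + f = \left(65463 + \left(-6 + 137^{2} + 3 \cdot 137\right)\right) + \sqrt{60967} = \left(65463 + \left(-6 + 18769 + 411\right)\right) + \sqrt{60967} = \left(65463 + 19174\right) + \sqrt{60967} = 84637 + \sqrt{60967}$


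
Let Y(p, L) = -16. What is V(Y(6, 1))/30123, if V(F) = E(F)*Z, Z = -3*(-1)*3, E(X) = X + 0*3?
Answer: -16/3347 ≈ -0.0047804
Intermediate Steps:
E(X) = X (E(X) = X + 0 = X)
Z = 9 (Z = 3*3 = 9)
V(F) = 9*F (V(F) = F*9 = 9*F)
V(Y(6, 1))/30123 = (9*(-16))/30123 = -144*1/30123 = -16/3347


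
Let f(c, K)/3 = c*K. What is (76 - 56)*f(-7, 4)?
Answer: -1680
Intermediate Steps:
f(c, K) = 3*K*c (f(c, K) = 3*(c*K) = 3*(K*c) = 3*K*c)
(76 - 56)*f(-7, 4) = (76 - 56)*(3*4*(-7)) = 20*(-84) = -1680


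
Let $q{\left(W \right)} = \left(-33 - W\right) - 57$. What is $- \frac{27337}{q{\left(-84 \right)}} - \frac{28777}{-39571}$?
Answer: $\frac{154560727}{33918} \approx 4556.9$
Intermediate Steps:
$q{\left(W \right)} = -90 - W$
$- \frac{27337}{q{\left(-84 \right)}} - \frac{28777}{-39571} = - \frac{27337}{-90 - -84} - \frac{28777}{-39571} = - \frac{27337}{-90 + 84} - - \frac{4111}{5653} = - \frac{27337}{-6} + \frac{4111}{5653} = \left(-27337\right) \left(- \frac{1}{6}\right) + \frac{4111}{5653} = \frac{27337}{6} + \frac{4111}{5653} = \frac{154560727}{33918}$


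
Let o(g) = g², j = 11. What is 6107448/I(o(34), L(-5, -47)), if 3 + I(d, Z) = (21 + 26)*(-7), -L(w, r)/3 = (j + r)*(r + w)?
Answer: -1526862/83 ≈ -18396.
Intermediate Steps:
L(w, r) = -3*(11 + r)*(r + w)
I(d, Z) = -332 (I(d, Z) = -3 + (21 + 26)*(-7) = -3 + 47*(-7) = -3 - 329 = -332)
6107448/I(o(34), L(-5, -47)) = 6107448/(-332) = 6107448*(-1/332) = -1526862/83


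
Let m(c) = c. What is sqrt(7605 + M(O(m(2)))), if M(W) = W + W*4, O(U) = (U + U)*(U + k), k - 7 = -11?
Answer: sqrt(7565) ≈ 86.977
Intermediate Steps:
k = -4 (k = 7 - 11 = -4)
O(U) = 2*U*(-4 + U) (O(U) = (U + U)*(U - 4) = (2*U)*(-4 + U) = 2*U*(-4 + U))
M(W) = 5*W (M(W) = W + 4*W = 5*W)
sqrt(7605 + M(O(m(2)))) = sqrt(7605 + 5*(2*2*(-4 + 2))) = sqrt(7605 + 5*(2*2*(-2))) = sqrt(7605 + 5*(-8)) = sqrt(7605 - 40) = sqrt(7565)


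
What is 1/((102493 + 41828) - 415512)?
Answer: -1/271191 ≈ -3.6874e-6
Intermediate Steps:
1/((102493 + 41828) - 415512) = 1/(144321 - 415512) = 1/(-271191) = -1/271191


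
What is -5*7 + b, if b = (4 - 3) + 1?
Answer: -33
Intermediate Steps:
b = 2 (b = 1 + 1 = 2)
-5*7 + b = -5*7 + 2 = -35 + 2 = -33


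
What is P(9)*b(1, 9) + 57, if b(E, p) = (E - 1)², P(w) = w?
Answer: 57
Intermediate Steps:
b(E, p) = (-1 + E)²
P(9)*b(1, 9) + 57 = 9*(-1 + 1)² + 57 = 9*0² + 57 = 9*0 + 57 = 0 + 57 = 57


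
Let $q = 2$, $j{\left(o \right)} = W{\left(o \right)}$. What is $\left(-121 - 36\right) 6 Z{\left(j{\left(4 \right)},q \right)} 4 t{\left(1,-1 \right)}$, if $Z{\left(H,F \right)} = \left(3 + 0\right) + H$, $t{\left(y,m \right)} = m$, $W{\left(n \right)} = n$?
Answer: $26376$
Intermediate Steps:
$j{\left(o \right)} = o$
$Z{\left(H,F \right)} = 3 + H$
$\left(-121 - 36\right) 6 Z{\left(j{\left(4 \right)},q \right)} 4 t{\left(1,-1 \right)} = \left(-121 - 36\right) 6 \left(3 + 4\right) 4 \left(-1\right) = - 157 \cdot 6 \cdot 7 \cdot 4 \left(-1\right) = - 157 \cdot 6 \cdot 28 \left(-1\right) = - 157 \cdot 168 \left(-1\right) = \left(-157\right) \left(-168\right) = 26376$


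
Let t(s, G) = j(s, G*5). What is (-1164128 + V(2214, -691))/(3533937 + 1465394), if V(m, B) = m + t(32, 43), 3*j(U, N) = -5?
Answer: -3485747/14997993 ≈ -0.23241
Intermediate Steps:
j(U, N) = -5/3 (j(U, N) = (⅓)*(-5) = -5/3)
t(s, G) = -5/3
V(m, B) = -5/3 + m (V(m, B) = m - 5/3 = -5/3 + m)
(-1164128 + V(2214, -691))/(3533937 + 1465394) = (-1164128 + (-5/3 + 2214))/(3533937 + 1465394) = (-1164128 + 6637/3)/4999331 = -3485747/3*1/4999331 = -3485747/14997993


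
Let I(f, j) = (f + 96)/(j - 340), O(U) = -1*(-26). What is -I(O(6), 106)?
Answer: 61/117 ≈ 0.52137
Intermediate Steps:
O(U) = 26
I(f, j) = (96 + f)/(-340 + j)
-I(O(6), 106) = -(96 + 26)/(-340 + 106) = -122/(-234) = -(-1)*122/234 = -1*(-61/117) = 61/117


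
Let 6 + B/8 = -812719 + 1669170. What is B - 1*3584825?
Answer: 3266735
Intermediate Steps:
B = 6851560 (B = -48 + 8*(-812719 + 1669170) = -48 + 8*856451 = -48 + 6851608 = 6851560)
B - 1*3584825 = 6851560 - 1*3584825 = 6851560 - 3584825 = 3266735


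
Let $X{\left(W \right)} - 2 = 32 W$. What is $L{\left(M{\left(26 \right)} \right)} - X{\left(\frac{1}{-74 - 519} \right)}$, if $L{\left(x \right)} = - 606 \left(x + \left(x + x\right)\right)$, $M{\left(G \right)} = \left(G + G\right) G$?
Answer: $- \frac{1457557202}{593} \approx -2.4579 \cdot 10^{6}$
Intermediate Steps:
$M{\left(G \right)} = 2 G^{2}$ ($M{\left(G \right)} = 2 G G = 2 G^{2}$)
$X{\left(W \right)} = 2 + 32 W$
$L{\left(x \right)} = - 1818 x$ ($L{\left(x \right)} = - 606 \left(x + 2 x\right) = - 606 \cdot 3 x = - 1818 x$)
$L{\left(M{\left(26 \right)} \right)} - X{\left(\frac{1}{-74 - 519} \right)} = - 1818 \cdot 2 \cdot 26^{2} - \left(2 + \frac{32}{-74 - 519}\right) = - 1818 \cdot 2 \cdot 676 - \left(2 + \frac{32}{-593}\right) = \left(-1818\right) 1352 - \left(2 + 32 \left(- \frac{1}{593}\right)\right) = -2457936 - \left(2 - \frac{32}{593}\right) = -2457936 - \frac{1154}{593} = - \frac{1457557202}{593}$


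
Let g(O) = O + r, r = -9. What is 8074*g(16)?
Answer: 56518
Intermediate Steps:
g(O) = -9 + O (g(O) = O - 9 = -9 + O)
8074*g(16) = 8074*(-9 + 16) = 8074*7 = 56518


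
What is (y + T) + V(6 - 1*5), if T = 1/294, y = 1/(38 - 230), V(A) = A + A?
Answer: 18799/9408 ≈ 1.9982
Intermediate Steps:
V(A) = 2*A
y = -1/192 (y = 1/(-192) = -1/192 ≈ -0.0052083)
T = 1/294 ≈ 0.0034014
(y + T) + V(6 - 1*5) = (-1/192 + 1/294) + 2*(6 - 1*5) = -17/9408 + 2*(6 - 5) = -17/9408 + 2*1 = -17/9408 + 2 = 18799/9408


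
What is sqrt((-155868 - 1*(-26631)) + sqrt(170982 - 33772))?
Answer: sqrt(-129237 + sqrt(137210)) ≈ 358.98*I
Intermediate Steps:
sqrt((-155868 - 1*(-26631)) + sqrt(170982 - 33772)) = sqrt((-155868 + 26631) + sqrt(137210)) = sqrt(-129237 + sqrt(137210))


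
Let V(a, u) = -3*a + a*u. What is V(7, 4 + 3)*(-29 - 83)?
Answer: -3136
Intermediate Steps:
V(7, 4 + 3)*(-29 - 83) = (7*(-3 + (4 + 3)))*(-29 - 83) = (7*(-3 + 7))*(-112) = (7*4)*(-112) = 28*(-112) = -3136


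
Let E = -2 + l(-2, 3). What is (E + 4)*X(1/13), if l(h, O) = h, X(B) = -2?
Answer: 0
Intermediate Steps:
E = -4 (E = -2 - 2 = -4)
(E + 4)*X(1/13) = (-4 + 4)*(-2) = 0*(-2) = 0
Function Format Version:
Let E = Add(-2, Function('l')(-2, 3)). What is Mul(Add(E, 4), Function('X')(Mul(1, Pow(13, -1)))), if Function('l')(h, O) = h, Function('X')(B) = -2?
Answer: 0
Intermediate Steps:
E = -4 (E = Add(-2, -2) = -4)
Mul(Add(E, 4), Function('X')(Mul(1, Pow(13, -1)))) = Mul(Add(-4, 4), -2) = Mul(0, -2) = 0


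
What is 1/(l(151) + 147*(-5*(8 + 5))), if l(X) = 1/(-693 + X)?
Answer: -542/5178811 ≈ -0.00010466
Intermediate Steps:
1/(l(151) + 147*(-5*(8 + 5))) = 1/(1/(-693 + 151) + 147*(-5*(8 + 5))) = 1/(1/(-542) + 147*(-5*13)) = 1/(-1/542 + 147*(-65)) = 1/(-1/542 - 9555) = 1/(-5178811/542) = -542/5178811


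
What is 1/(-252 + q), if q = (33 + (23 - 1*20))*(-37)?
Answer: -1/1584 ≈ -0.00063131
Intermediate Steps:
q = -1332 (q = (33 + (23 - 20))*(-37) = (33 + 3)*(-37) = 36*(-37) = -1332)
1/(-252 + q) = 1/(-252 - 1332) = 1/(-1584) = -1/1584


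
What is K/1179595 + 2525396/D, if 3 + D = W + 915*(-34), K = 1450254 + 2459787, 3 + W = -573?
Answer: -2855039205371/37380185955 ≈ -76.378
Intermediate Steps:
W = -576 (W = -3 - 573 = -576)
K = 3910041
D = -31689 (D = -3 + (-576 + 915*(-34)) = -3 + (-576 - 31110) = -3 - 31686 = -31689)
K/1179595 + 2525396/D = 3910041/1179595 + 2525396/(-31689) = 3910041*(1/1179595) + 2525396*(-1/31689) = 3910041/1179595 - 2525396/31689 = -2855039205371/37380185955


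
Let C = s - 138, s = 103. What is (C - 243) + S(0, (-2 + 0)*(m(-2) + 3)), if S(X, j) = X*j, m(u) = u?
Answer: -278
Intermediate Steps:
C = -35 (C = 103 - 138 = -35)
(C - 243) + S(0, (-2 + 0)*(m(-2) + 3)) = (-35 - 243) + 0*((-2 + 0)*(-2 + 3)) = -278 + 0*(-2*1) = -278 + 0*(-2) = -278 + 0 = -278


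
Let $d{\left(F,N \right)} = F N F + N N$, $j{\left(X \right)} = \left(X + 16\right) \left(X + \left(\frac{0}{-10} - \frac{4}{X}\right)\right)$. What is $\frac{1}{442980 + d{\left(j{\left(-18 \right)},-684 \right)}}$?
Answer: $\frac{9}{415124} \approx 2.168 \cdot 10^{-5}$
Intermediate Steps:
$j{\left(X \right)} = \left(16 + X\right) \left(X - \frac{4}{X}\right)$ ($j{\left(X \right)} = \left(16 + X\right) \left(X + \left(0 \left(- \frac{1}{10}\right) - \frac{4}{X}\right)\right) = \left(16 + X\right) \left(X + \left(0 - \frac{4}{X}\right)\right) = \left(16 + X\right) \left(X - \frac{4}{X}\right)$)
$d{\left(F,N \right)} = N^{2} + N F^{2}$ ($d{\left(F,N \right)} = N F^{2} + N^{2} = N^{2} + N F^{2}$)
$\frac{1}{442980 + d{\left(j{\left(-18 \right)},-684 \right)}} = \frac{1}{442980 - 684 \left(-684 + \left(-4 + \left(-18\right)^{2} - \frac{64}{-18} + 16 \left(-18\right)\right)^{2}\right)} = \frac{1}{442980 - 684 \left(-684 + \left(-4 + 324 - - \frac{32}{9} - 288\right)^{2}\right)} = \frac{1}{442980 - 684 \left(-684 + \left(-4 + 324 + \frac{32}{9} - 288\right)^{2}\right)} = \frac{1}{442980 - 684 \left(-684 + \left(\frac{320}{9}\right)^{2}\right)} = \frac{1}{442980 - 684 \left(-684 + \frac{102400}{81}\right)} = \frac{1}{442980 - \frac{3571696}{9}} = \frac{1}{\frac{415124}{9}} = \frac{9}{415124}$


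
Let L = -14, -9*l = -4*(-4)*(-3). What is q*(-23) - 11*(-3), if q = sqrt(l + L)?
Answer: 33 - 23*I*sqrt(78)/3 ≈ 33.0 - 67.71*I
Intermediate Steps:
l = 16/3 (l = -(-4*(-4))*(-3)/9 = -16*(-3)/9 = -1/9*(-48) = 16/3 ≈ 5.3333)
q = I*sqrt(78)/3 (q = sqrt(16/3 - 14) = sqrt(-26/3) = I*sqrt(78)/3 ≈ 2.9439*I)
q*(-23) - 11*(-3) = (I*sqrt(78)/3)*(-23) - 11*(-3) = -23*I*sqrt(78)/3 + 33 = 33 - 23*I*sqrt(78)/3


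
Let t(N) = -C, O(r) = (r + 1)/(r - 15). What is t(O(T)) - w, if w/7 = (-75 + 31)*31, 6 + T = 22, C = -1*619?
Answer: 10167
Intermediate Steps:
C = -619
T = 16 (T = -6 + 22 = 16)
w = -9548 (w = 7*((-75 + 31)*31) = 7*(-44*31) = 7*(-1364) = -9548)
O(r) = (1 + r)/(-15 + r)
t(N) = 619 (t(N) = -1*(-619) = 619)
t(O(T)) - w = 619 - 1*(-9548) = 619 + 9548 = 10167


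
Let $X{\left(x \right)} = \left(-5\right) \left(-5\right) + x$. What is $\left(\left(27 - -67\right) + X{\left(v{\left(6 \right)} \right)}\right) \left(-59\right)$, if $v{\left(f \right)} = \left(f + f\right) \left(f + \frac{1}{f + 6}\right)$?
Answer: $-11328$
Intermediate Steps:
$v{\left(f \right)} = 2 f \left(f + \frac{1}{6 + f}\right)$
$X{\left(x \right)} = 25 + x$
$\left(\left(27 - -67\right) + X{\left(v{\left(6 \right)} \right)}\right) \left(-59\right) = \left(\left(27 - -67\right) + \left(25 + 2 \cdot 6 \frac{1}{6 + 6} \left(1 + 6^{2} + 6 \cdot 6\right)\right)\right) \left(-59\right) = \left(\left(27 + 67\right) + \left(25 + 2 \cdot 6 \cdot \frac{1}{12} \left(1 + 36 + 36\right)\right)\right) \left(-59\right) = \left(94 + \left(25 + 2 \cdot 6 \cdot \frac{1}{12} \cdot 73\right)\right) \left(-59\right) = \left(94 + \left(25 + 73\right)\right) \left(-59\right) = \left(94 + 98\right) \left(-59\right) = 192 \left(-59\right) = -11328$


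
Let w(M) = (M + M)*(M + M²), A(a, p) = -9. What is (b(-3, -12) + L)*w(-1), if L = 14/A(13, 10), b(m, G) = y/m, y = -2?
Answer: 0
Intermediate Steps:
w(M) = 2*M*(M + M²) (w(M) = (2*M)*(M + M²) = 2*M*(M + M²))
b(m, G) = -2/m
L = -14/9 (L = 14/(-9) = 14*(-⅑) = -14/9 ≈ -1.5556)
(b(-3, -12) + L)*w(-1) = (-2/(-3) - 14/9)*(2*(-1)²*(1 - 1)) = (-2*(-⅓) - 14/9)*(2*1*0) = (⅔ - 14/9)*0 = -8/9*0 = 0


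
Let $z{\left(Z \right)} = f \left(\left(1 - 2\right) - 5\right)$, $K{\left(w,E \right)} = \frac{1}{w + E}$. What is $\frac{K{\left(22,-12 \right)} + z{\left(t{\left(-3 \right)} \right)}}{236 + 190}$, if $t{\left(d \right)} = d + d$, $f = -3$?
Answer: $\frac{181}{4260} \approx 0.042488$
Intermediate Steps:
$t{\left(d \right)} = 2 d$
$K{\left(w,E \right)} = \frac{1}{E + w}$
$z{\left(Z \right)} = 18$ ($z{\left(Z \right)} = - 3 \left(\left(1 - 2\right) - 5\right) = - 3 \left(-1 - 5\right) = \left(-3\right) \left(-6\right) = 18$)
$\frac{K{\left(22,-12 \right)} + z{\left(t{\left(-3 \right)} \right)}}{236 + 190} = \frac{\frac{1}{-12 + 22} + 18}{236 + 190} = \frac{\frac{1}{10} + 18}{426} = \left(\frac{1}{10} + 18\right) \frac{1}{426} = \frac{181}{10} \cdot \frac{1}{426} = \frac{181}{4260}$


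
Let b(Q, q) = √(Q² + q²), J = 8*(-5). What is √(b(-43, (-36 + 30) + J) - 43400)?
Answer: √(-43400 + √3965) ≈ 208.18*I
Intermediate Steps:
J = -40
√(b(-43, (-36 + 30) + J) - 43400) = √(√((-43)² + ((-36 + 30) - 40)²) - 43400) = √(√(1849 + (-6 - 40)²) - 43400) = √(√(1849 + (-46)²) - 43400) = √(√(1849 + 2116) - 43400) = √(√3965 - 43400) = √(-43400 + √3965)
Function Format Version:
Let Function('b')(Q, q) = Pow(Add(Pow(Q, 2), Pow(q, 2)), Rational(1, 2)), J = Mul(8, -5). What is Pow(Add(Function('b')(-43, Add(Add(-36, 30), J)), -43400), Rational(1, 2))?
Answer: Pow(Add(-43400, Pow(3965, Rational(1, 2))), Rational(1, 2)) ≈ Mul(208.18, I)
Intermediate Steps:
J = -40
Pow(Add(Function('b')(-43, Add(Add(-36, 30), J)), -43400), Rational(1, 2)) = Pow(Add(Pow(Add(Pow(-43, 2), Pow(Add(Add(-36, 30), -40), 2)), Rational(1, 2)), -43400), Rational(1, 2)) = Pow(Add(Pow(Add(1849, Pow(Add(-6, -40), 2)), Rational(1, 2)), -43400), Rational(1, 2)) = Pow(Add(Pow(Add(1849, Pow(-46, 2)), Rational(1, 2)), -43400), Rational(1, 2)) = Pow(Add(Pow(Add(1849, 2116), Rational(1, 2)), -43400), Rational(1, 2)) = Pow(Add(Pow(3965, Rational(1, 2)), -43400), Rational(1, 2)) = Pow(Add(-43400, Pow(3965, Rational(1, 2))), Rational(1, 2))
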